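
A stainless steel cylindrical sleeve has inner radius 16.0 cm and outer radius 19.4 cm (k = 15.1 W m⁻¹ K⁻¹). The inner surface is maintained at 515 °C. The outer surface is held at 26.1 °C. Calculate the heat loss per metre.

Q' = 2πk·ΔT/ln(r₂/r₁) = 2π × 15.1 × 488.9 / ln(0.194/0.160) = 2.41×10^5 W/m

Q' = 241 kW/m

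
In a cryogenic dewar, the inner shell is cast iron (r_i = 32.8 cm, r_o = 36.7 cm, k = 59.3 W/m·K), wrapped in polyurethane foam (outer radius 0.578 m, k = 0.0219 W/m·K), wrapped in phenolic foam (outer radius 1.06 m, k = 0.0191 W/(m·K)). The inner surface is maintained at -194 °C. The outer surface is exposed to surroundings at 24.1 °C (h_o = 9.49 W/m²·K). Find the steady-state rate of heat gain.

Treat each layer as a resistance in series:
  R_cast iron = (1/0.328 − 1/0.367)/(4πk) = 0.3240/(4π·59.3) = 4.348×10^-4 K/W
  R_polyurethane foam = (1/0.367 − 1/0.578)/(4πk) = 0.9947/(4π·0.0219) = 3.614 K/W
  R_phenolic foam = (1/0.578 − 1/1.06)/(4πk) = 0.7867/(4π·0.0191) = 3.278 K/W
  R_conv,out = 1/(4πr²h) = 1/(4π·1.06²·9.49) = 0.007463 K/W
ΣR = 4.348×10^-4 + 3.614 + 3.278 + 0.007463 = 6.900 K/W
Q = ΔT/ΣR = (-194 °C − 24.1 °C)/6.900 = -31.6 W
(Negative Q ⇒ heat flows inward; heat gain = 31.6 W.)

Q = 31.6 W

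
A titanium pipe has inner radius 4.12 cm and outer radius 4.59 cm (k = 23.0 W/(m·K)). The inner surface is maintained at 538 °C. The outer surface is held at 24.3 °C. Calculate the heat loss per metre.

Q' = 687 kW/m

Q' = 2πk·ΔT/ln(r₂/r₁) = 2π × 23.0 × 513.7 / ln(0.0459/0.0412) = 6.87×10^5 W/m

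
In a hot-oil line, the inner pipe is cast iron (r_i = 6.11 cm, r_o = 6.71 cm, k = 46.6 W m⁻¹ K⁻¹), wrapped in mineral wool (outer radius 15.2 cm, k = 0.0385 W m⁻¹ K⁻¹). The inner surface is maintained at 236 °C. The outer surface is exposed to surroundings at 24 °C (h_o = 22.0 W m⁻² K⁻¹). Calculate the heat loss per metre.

Series thermal resistances, inner to outer:
  R'_cast iron = ln(0.0671/0.0611)/(2πk) = 0.09367/(2π·46.6) = 3.199×10^-4 m·K/W
  R'_mineral wool = ln(0.152/0.0671)/(2πk) = 0.8177/(2π·0.0385) = 3.380 m·K/W
  R'_conv,out = 1/(2πr h) = 1/(2π·0.152·22.0) = 0.04759 m·K/W
ΣR = 3.199×10^-4 + 3.380 + 0.04759 = 3.428 m·K/W
Q' = ΔT/ΣR = (236 °C − 24 °C)/3.428 = 61.8 W/m

Q' = 61.8 W/m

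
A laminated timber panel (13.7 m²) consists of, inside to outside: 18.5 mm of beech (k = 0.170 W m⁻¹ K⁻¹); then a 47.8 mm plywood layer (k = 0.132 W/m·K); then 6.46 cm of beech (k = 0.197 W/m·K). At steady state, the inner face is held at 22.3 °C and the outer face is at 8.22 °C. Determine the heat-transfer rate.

Q = 241 W

Series thermal resistances, inner to outer:
  R_beech = L/(kA) = 0.0185/(0.170·13.7) = 0.007943 K/W
  R_plywood = L/(kA) = 0.0478/(0.132·13.7) = 0.02643 K/W
  R_beech = L/(kA) = 0.0646/(0.197·13.7) = 0.02394 K/W
ΣR = 0.007943 + 0.02643 + 0.02394 = 0.05831 K/W
Q = ΔT/ΣR = (22.3 °C − 8.22 °C)/0.05831 = 241 W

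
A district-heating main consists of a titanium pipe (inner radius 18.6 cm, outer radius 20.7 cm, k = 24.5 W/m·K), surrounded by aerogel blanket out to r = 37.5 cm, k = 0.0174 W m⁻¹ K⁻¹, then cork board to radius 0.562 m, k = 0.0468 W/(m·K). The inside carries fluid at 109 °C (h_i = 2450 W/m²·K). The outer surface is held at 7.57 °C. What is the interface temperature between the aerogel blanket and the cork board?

T = 28.1 °C

Series thermal resistances, inner to outer:
  R'_conv,in = 1/(2πr h) = 1/(2π·0.186·2450) = 3.493×10^-4 m·K/W
  R'_titanium = ln(0.207/0.186)/(2πk) = 0.1070/(2π·24.5) = 6.949×10^-4 m·K/W
  R'_aerogel blanket = ln(0.375/0.207)/(2πk) = 0.5942/(2π·0.0174) = 5.435 m·K/W
  R'_cork board = ln(0.562/0.375)/(2πk) = 0.4046/(2π·0.0468) = 1.376 m·K/W
ΣR = 3.493×10^-4 + 6.949×10^-4 + 5.435 + 1.376 = 6.812 m·K/W
Q' = ΔT/ΣR = (109 °C − 7.57 °C)/6.812 = 14.89 W/m
From the inner boundary to the aerogel blanket/cork board interface, ΣR_partial = 5.436 m·K/W.
T_interface = T_in − Q'·ΣR_partial = 109 °C − (14.89)(5.436) = 28.1 °C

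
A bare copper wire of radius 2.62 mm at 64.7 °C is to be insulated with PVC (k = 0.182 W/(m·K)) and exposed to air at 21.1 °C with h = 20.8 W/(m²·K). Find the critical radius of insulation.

For a cylinder, r_cr = k_ins/h = 0.182/20.8 = 0.00875 m = 0.875 cm

r_cr = 0.875 cm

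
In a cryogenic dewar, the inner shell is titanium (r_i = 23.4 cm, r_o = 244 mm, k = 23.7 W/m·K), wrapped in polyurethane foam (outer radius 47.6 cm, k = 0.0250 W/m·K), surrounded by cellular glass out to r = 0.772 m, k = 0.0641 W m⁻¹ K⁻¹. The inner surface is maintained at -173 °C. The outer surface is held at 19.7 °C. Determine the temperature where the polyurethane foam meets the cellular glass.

T = -6.5 °C

Resistance network (inner→outer):
  R_titanium = (1/0.234 − 1/0.244)/(4πk) = 0.1751/(4π·23.7) = 5.881×10^-4 K/W
  R_polyurethane foam = (1/0.244 − 1/0.476)/(4πk) = 1.998/(4π·0.0250) = 6.358 K/W
  R_cellular glass = (1/0.476 − 1/0.772)/(4πk) = 0.8055/(4π·0.0641) = 1.000 K/W
ΣR = 5.881×10^-4 + 6.358 + 1.000 = 7.359 K/W
Q = ΔT/ΣR = (-173 °C − 19.7 °C)/7.359 = -26.19 W
From the inner boundary to the polyurethane foam/cellular glass interface, ΣR_partial = 6.359 K/W.
T_interface = T_in − Q·ΣR_partial = -173 °C − (-26.19)(6.359) = -6.5 °C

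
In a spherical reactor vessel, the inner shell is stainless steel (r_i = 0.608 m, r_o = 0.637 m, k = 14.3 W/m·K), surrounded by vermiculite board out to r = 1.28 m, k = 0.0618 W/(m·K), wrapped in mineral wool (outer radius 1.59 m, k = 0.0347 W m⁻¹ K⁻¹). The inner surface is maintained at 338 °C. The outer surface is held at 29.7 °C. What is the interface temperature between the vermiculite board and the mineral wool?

T = 109 °C

Treat each layer as a resistance in series:
  R_stainless steel = (1/0.608 − 1/0.637)/(4πk) = 0.07488/(4π·14.3) = 4.167×10^-4 K/W
  R_vermiculite board = (1/0.637 − 1/1.28)/(4πk) = 0.7886/(4π·0.0618) = 1.015 K/W
  R_mineral wool = (1/1.28 − 1/1.59)/(4πk) = 0.1523/(4π·0.0347) = 0.3493 K/W
ΣR = 4.167×10^-4 + 1.015 + 0.3493 = 1.365 K/W
Q = ΔT/ΣR = (338 °C − 29.7 °C)/1.365 = 225.9 W
From the inner boundary to the vermiculite board/mineral wool interface, ΣR_partial = 1.015 K/W.
T_interface = T_in − Q·ΣR_partial = 338 °C − (225.9)(1.015) = 109 °C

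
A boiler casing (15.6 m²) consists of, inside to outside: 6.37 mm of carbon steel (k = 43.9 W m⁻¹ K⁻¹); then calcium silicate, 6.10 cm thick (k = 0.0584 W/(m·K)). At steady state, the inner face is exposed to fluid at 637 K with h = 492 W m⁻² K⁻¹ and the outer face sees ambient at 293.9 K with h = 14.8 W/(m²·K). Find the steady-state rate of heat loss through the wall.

Q = 4.80 kW

Series thermal resistances, inner to outer:
  R_conv,in = 1/(hA) = 1/(492·15.6) = 1.303×10^-4 K/W
  R_carbon steel = L/(kA) = 0.00637/(43.9·15.6) = 9.301×10^-6 K/W
  R_calcium silicate = L/(kA) = 0.0610/(0.0584·15.6) = 0.06696 K/W
  R_conv,out = 1/(hA) = 1/(14.8·15.6) = 0.004331 K/W
ΣR = 1.303×10^-4 + 9.301×10^-6 + 0.06696 + 0.004331 = 0.07143 K/W
Q = ΔT/ΣR = (637 K − 293.9 K)/0.07143 = 4800 W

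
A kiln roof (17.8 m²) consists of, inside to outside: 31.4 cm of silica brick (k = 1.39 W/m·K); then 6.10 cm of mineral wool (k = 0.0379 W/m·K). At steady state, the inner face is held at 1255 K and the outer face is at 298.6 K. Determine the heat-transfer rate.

Resistance network (inner→outer):
  R_silica brick = L/(kA) = 0.314/(1.39·17.8) = 0.01269 K/W
  R_mineral wool = L/(kA) = 0.0610/(0.0379·17.8) = 0.09042 K/W
ΣR = 0.01269 + 0.09042 = 0.1031 K/W
Q = ΔT/ΣR = (1255 K − 298.6 K)/0.1031 = 9280 W

Q = 9280 W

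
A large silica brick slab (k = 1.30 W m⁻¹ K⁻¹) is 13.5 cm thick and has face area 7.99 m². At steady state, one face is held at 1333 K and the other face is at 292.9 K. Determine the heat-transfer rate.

Q = 80.0 kW

Q = kA·ΔT/L = 1.30 × 7.99 × |1333 K − 292.9 K| / 0.135 = 80000 W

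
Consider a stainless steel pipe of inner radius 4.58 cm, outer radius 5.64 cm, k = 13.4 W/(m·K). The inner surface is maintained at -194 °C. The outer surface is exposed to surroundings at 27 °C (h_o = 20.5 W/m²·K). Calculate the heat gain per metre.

Q' = 1580 W/m

Treat each layer as a resistance in series:
  R'_stainless steel = ln(0.0564/0.0458)/(2πk) = 0.2082/(2π·13.4) = 0.002473 m·K/W
  R'_conv,out = 1/(2πr h) = 1/(2π·0.0564·20.5) = 0.1377 m·K/W
ΣR = 0.002473 + 0.1377 = 0.1402 m·K/W
Q' = ΔT/ΣR = (-194 °C − 27 °C)/0.1402 = -1580 W/m
(Negative Q' ⇒ heat flows inward; heat gain = 1580 W/m.)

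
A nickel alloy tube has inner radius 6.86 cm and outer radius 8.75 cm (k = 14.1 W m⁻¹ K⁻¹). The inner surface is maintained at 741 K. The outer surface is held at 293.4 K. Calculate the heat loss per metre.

Q' = 163 kW/m

Q' = 2πk·ΔT/ln(r₂/r₁) = 2π × 14.1 × 447.6 / ln(0.0875/0.0686) = 1.63×10^5 W/m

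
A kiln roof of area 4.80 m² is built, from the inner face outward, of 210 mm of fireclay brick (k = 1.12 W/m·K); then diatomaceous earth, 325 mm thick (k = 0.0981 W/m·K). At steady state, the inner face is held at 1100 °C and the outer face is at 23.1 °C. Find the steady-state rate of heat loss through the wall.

Resistance network (inner→outer):
  R_fireclay brick = L/(kA) = 0.210/(1.12·4.80) = 0.03906 K/W
  R_diatomaceous earth = L/(kA) = 0.325/(0.0981·4.80) = 0.6902 K/W
ΣR = 0.03906 + 0.6902 = 0.7293 K/W
Q = ΔT/ΣR = (1100 °C − 23.1 °C)/0.7293 = 1480 W

Q = 1480 W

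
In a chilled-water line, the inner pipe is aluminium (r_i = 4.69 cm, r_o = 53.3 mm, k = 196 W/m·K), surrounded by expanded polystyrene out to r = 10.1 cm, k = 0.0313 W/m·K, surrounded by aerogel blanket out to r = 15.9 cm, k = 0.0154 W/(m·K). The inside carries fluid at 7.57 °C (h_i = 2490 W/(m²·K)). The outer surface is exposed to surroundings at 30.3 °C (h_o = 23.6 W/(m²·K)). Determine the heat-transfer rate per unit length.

Q' = 2.85 W/m

Treat each layer as a resistance in series:
  R'_conv,in = 1/(2πr h) = 1/(2π·0.0469·2490) = 0.001363 m·K/W
  R'_aluminium = ln(0.0533/0.0469)/(2πk) = 0.1279/(2π·196) = 1.039×10^-4 m·K/W
  R'_expanded polystyrene = ln(0.101/0.0533)/(2πk) = 0.6392/(2π·0.0313) = 3.250 m·K/W
  R'_aerogel blanket = ln(0.159/0.101)/(2πk) = 0.4538/(2π·0.0154) = 4.690 m·K/W
  R'_conv,out = 1/(2πr h) = 1/(2π·0.159·23.6) = 0.04241 m·K/W
ΣR = 0.001363 + 1.039×10^-4 + 3.250 + 4.690 + 0.04241 = 7.984 m·K/W
Q' = ΔT/ΣR = (7.57 °C − 30.3 °C)/7.984 = -2.85 W/m
(Negative Q' ⇒ heat flows inward; heat gain = 2.85 W/m.)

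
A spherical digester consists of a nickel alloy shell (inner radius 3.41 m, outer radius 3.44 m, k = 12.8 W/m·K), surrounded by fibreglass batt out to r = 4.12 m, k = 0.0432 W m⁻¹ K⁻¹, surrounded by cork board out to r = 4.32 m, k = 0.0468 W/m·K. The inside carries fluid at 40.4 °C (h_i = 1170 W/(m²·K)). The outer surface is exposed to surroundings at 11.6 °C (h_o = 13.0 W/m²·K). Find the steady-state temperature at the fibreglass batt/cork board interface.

Series thermal resistances, inner to outer:
  R_conv,in = 1/(4πr²h) = 1/(4π·3.41²·1170) = 5.849×10^-6 K/W
  R_nickel alloy = (1/3.41 − 1/3.44)/(4πk) = 0.002557/(4π·12.8) = 1.590×10^-5 K/W
  R_fibreglass batt = (1/3.44 − 1/4.12)/(4πk) = 0.04798/(4π·0.0432) = 0.08838 K/W
  R_cork board = (1/4.12 − 1/4.32)/(4πk) = 0.01124/(4π·0.0468) = 0.01911 K/W
  R_conv,out = 1/(4πr²h) = 1/(4π·4.32²·13.0) = 3.280×10^-4 K/W
ΣR = 5.849×10^-6 + 1.590×10^-5 + 0.08838 + 0.01911 + 3.280×10^-4 = 0.1078 K/W
Q = ΔT/ΣR = (40.4 °C − 11.6 °C)/0.1078 = 267.2 W
From the inner boundary to the fibreglass batt/cork board interface, ΣR_partial = 0.08840 K/W.
T_interface = T_in − Q·ΣR_partial = 40.4 °C − (267.2)(0.08840) = 16.8 °C

T = 16.8 °C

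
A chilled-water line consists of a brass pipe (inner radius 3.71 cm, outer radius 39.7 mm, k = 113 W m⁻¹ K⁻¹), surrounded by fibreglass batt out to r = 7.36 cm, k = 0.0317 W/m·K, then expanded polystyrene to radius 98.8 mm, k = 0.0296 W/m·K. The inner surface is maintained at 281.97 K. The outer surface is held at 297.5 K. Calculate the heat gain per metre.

Q' = 3.32 W/m

Series thermal resistances, inner to outer:
  R'_brass = ln(0.0397/0.0371)/(2πk) = 0.06773/(2π·113) = 9.540×10^-5 m·K/W
  R'_fibreglass batt = ln(0.0736/0.0397)/(2πk) = 0.6173/(2π·0.0317) = 3.099 m·K/W
  R'_expanded polystyrene = ln(0.0988/0.0736)/(2πk) = 0.2945/(2π·0.0296) = 1.583 m·K/W
ΣR = 9.540×10^-5 + 3.099 + 1.583 = 4.682 m·K/W
Q' = ΔT/ΣR = (281.97 K − 297.5 K)/4.682 = -3.32 W/m
(Negative Q' ⇒ heat flows inward; heat gain = 3.32 W/m.)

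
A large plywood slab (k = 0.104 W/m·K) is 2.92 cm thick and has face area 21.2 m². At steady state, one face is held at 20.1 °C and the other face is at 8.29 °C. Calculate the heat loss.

Q = 892 W

Q = kA·ΔT/L = 0.104 × 21.2 × |20.1 °C − 8.29 °C| / 0.0292 = 892 W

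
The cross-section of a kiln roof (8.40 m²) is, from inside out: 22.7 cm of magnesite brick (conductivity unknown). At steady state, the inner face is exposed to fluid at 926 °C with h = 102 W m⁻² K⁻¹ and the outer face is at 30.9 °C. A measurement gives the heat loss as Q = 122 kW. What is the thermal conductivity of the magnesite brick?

k = 4.38 W/m·K

ΣR = ΔT/Q = |926 − 30.9|/1.22×10^5 = 0.007337 K/W
Known resistances:
  R_conv,in = 1/(hA) = 1/(102·8.40) = 0.001167 K/W
R_magnesite brick = ΣR − ΣR_known = 0.007337 − 0.001167 = 0.006170 K/W
L/(kA) = 0.006170 ⇒ k = 0.227/(0.006170·8.40) = 4.38 W/m·K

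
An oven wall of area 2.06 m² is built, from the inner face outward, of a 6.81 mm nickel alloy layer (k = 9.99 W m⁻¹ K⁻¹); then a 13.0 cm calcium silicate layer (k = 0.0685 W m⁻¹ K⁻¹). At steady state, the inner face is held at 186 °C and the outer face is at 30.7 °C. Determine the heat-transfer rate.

Resistance network (inner→outer):
  R_nickel alloy = L/(kA) = 0.00681/(9.99·2.06) = 3.309×10^-4 K/W
  R_calcium silicate = L/(kA) = 0.130/(0.0685·2.06) = 0.9213 K/W
ΣR = 3.309×10^-4 + 0.9213 = 0.9216 K/W
Q = ΔT/ΣR = (186 °C − 30.7 °C)/0.9216 = 169 W

Q = 169 W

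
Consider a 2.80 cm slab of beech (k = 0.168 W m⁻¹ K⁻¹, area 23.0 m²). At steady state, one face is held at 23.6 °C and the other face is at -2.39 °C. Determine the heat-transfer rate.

Q = 3590 W

Q = kA·ΔT/L = 0.168 × 23.0 × |23.6 °C − -2.39 °C| / 0.0280 = 3590 W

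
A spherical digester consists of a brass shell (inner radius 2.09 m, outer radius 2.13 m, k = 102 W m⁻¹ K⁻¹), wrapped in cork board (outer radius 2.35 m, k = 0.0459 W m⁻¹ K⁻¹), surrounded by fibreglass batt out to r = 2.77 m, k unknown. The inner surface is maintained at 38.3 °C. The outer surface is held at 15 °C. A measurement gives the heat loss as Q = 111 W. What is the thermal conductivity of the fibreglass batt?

ΣR = ΔT/Q = |38.3 − 15|/111 = 0.2099 K/W
Known resistances:
  R_brass = (1/2.09 − 1/2.13)/(4πk) = 0.008985/(4π·102) = 7.010×10^-6 K/W
  R_cork board = (1/2.13 − 1/2.35)/(4πk) = 0.04395/(4π·0.0459) = 0.07620 K/W
R_fibreglass batt = ΣR − ΣR_known = 0.2099 − 0.07621 = 0.1337 K/W
(1/r₁−1/r₂)/(4πk) = 0.1337 ⇒ k = 0.06452/(4π·0.1337) = 0.0384 W/m·K

k = 0.0384 W/m·K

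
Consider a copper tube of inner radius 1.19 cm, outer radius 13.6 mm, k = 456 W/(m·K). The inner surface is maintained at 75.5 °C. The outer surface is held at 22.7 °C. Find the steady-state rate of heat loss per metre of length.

Q' = 2πk·ΔT/ln(r₂/r₁) = 2π × 456 × 52.8 / ln(0.0136/0.0119) = 1.13×10^6 W/m

Q' = 1130 kW/m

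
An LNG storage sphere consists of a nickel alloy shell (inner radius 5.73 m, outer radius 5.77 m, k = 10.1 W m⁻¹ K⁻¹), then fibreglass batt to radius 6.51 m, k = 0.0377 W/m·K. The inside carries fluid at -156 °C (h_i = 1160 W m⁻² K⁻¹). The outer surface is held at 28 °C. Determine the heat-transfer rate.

Resistance network (inner→outer):
  R_conv,in = 1/(4πr²h) = 1/(4π·5.73²·1160) = 2.089×10^-6 K/W
  R_nickel alloy = (1/5.73 − 1/5.77)/(4πk) = 0.001210/(4π·10.1) = 9.532×10^-6 K/W
  R_fibreglass batt = (1/5.77 − 1/6.51)/(4πk) = 0.01970/(4π·0.0377) = 0.04158 K/W
ΣR = 2.089×10^-6 + 9.532×10^-6 + 0.04158 = 0.04159 K/W
Q = ΔT/ΣR = (-156 °C − 28 °C)/0.04159 = -4420 W
(Negative Q ⇒ heat flows inward; heat gain = 4420 W.)

Q = 4420 W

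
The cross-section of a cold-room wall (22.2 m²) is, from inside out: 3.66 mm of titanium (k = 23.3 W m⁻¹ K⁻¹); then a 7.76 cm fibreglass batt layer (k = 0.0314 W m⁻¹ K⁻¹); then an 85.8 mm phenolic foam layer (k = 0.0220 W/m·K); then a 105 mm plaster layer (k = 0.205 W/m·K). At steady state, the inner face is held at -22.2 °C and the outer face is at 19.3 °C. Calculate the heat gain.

Resistance network (inner→outer):
  R_titanium = L/(kA) = 0.00366/(23.3·22.2) = 7.076×10^-6 K/W
  R_fibreglass batt = L/(kA) = 0.0776/(0.0314·22.2) = 0.1113 K/W
  R_phenolic foam = L/(kA) = 0.0858/(0.0220·22.2) = 0.1757 K/W
  R_plaster = L/(kA) = 0.105/(0.205·22.2) = 0.02307 K/W
ΣR = 7.076×10^-6 + 0.1113 + 0.1757 + 0.02307 = 0.3101 K/W
Q = ΔT/ΣR = (-22.2 °C − 19.3 °C)/0.3101 = -134 W
(Negative Q ⇒ heat flows inward; heat gain = 134 W.)

Q = 134 W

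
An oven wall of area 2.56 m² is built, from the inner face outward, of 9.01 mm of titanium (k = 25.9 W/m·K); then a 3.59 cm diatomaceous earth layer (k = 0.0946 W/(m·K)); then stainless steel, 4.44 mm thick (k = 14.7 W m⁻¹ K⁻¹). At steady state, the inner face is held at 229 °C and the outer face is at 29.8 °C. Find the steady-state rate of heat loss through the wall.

Q = 1340 W

Treat each layer as a resistance in series:
  R_titanium = L/(kA) = 0.00901/(25.9·2.56) = 1.359×10^-4 K/W
  R_diatomaceous earth = L/(kA) = 0.0359/(0.0946·2.56) = 0.1482 K/W
  R_stainless steel = L/(kA) = 0.00444/(14.7·2.56) = 1.180×10^-4 K/W
ΣR = 1.359×10^-4 + 0.1482 + 1.180×10^-4 = 0.1485 K/W
Q = ΔT/ΣR = (229 °C − 29.8 °C)/0.1485 = 1340 W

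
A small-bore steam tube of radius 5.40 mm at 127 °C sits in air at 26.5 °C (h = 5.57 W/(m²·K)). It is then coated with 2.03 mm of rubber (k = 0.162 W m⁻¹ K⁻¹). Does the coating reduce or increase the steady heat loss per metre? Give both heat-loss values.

Critical radius for a cylinder: r_cr = k/h = 0.0291 m = 2.91 cm.
Outer radius after coating: r₂ = 0.00540 + 0.00203 = 0.00743 m.
Since r₁ < r_cr and r₂ ≤ r_cr, the coating moves toward the maximum at r_cr — heat loss rises.
Bare: R = 1/(2πr₁h) = 5.291 m·K/W; Q = 100.5/5.291 = 19.0 W/m.
Coated: R = R_cond + R_conv = 4.159 m·K/W; Q = 100.5/4.159 = 24.2 W/m.

increases: 19.0 → 24.2 W/m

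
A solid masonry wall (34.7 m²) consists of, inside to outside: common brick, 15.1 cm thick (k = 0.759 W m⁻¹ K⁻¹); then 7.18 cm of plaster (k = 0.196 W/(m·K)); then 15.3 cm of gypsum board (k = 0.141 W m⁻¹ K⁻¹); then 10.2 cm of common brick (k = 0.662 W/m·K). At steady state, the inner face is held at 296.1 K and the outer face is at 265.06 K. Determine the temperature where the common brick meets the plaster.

Series thermal resistances, inner to outer:
  R_common brick = L/(kA) = 0.151/(0.759·34.7) = 0.005733 K/W
  R_plaster = L/(kA) = 0.0718/(0.196·34.7) = 0.01056 K/W
  R_gypsum board = L/(kA) = 0.153/(0.141·34.7) = 0.03127 K/W
  R_common brick = L/(kA) = 0.102/(0.662·34.7) = 0.004440 K/W
ΣR = 0.005733 + 0.01056 + 0.03127 + 0.004440 = 0.05200 K/W
Q = ΔT/ΣR = (296.1 K − 265.06 K)/0.05200 = 596.9 W
From the inner boundary to the common brick/plaster interface, ΣR_partial = 0.005733 K/W.
T_interface = T_in − Q·ΣR_partial = 296.1 K − (596.9)(0.005733) = 292.7 K

T = 292.7 K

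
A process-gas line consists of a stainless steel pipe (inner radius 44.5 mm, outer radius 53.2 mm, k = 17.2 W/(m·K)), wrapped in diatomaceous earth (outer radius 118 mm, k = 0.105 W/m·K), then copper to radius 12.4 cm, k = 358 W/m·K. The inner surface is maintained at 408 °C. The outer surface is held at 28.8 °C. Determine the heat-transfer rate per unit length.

Q' = 314 W/m

Resistance network (inner→outer):
  R'_stainless steel = ln(0.0532/0.0445)/(2πk) = 0.1786/(2π·17.2) = 0.001652 m·K/W
  R'_diatomaceous earth = ln(0.118/0.0532)/(2πk) = 0.7966/(2π·0.105) = 1.207 m·K/W
  R'_copper = ln(0.124/0.118)/(2πk) = 0.04960/(2π·358) = 2.205×10^-5 m·K/W
ΣR = 0.001652 + 1.207 + 2.205×10^-5 = 1.209 m·K/W
Q' = ΔT/ΣR = (408 °C − 28.8 °C)/1.209 = 314 W/m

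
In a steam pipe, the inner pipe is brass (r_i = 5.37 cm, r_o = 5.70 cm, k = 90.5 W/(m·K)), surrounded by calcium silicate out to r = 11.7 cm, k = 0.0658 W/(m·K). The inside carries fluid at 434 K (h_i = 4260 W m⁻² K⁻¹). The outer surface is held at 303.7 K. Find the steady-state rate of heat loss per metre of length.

Q' = 74.9 W/m

Series thermal resistances, inner to outer:
  R'_conv,in = 1/(2πr h) = 1/(2π·0.0537·4260) = 6.957×10^-4 m·K/W
  R'_brass = ln(0.0570/0.0537)/(2πk) = 0.05964/(2π·90.5) = 1.049×10^-4 m·K/W
  R'_calcium silicate = ln(0.117/0.0570)/(2πk) = 0.7191/(2π·0.0658) = 1.739 m·K/W
ΣR = 6.957×10^-4 + 1.049×10^-4 + 1.739 = 1.740 m·K/W
Q' = ΔT/ΣR = (434 K − 303.7 K)/1.740 = 74.9 W/m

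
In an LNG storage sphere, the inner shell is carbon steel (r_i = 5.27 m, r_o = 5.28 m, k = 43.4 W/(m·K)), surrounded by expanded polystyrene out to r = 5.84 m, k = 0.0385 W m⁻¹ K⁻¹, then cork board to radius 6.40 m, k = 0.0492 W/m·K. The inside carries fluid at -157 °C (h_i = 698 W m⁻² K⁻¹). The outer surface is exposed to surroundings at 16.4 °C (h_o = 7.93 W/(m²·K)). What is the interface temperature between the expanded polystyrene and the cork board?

Series thermal resistances, inner to outer:
  R_conv,in = 1/(4πr²h) = 1/(4π·5.27²·698) = 4.105×10^-6 K/W
  R_carbon steel = (1/5.27 − 1/5.28)/(4πk) = 3.594×10^-4/(4π·43.4) = 6.590×10^-7 K/W
  R_expanded polystyrene = (1/5.28 − 1/5.84)/(4πk) = 0.01816/(4π·0.0385) = 0.03754 K/W
  R_cork board = (1/5.84 − 1/6.40)/(4πk) = 0.01498/(4π·0.0492) = 0.02423 K/W
  R_conv,out = 1/(4πr²h) = 1/(4π·6.40²·7.93) = 2.450×10^-4 K/W
ΣR = 4.105×10^-6 + 6.590×10^-7 + 0.03754 + 0.02423 + 2.450×10^-4 = 0.06202 K/W
Q = ΔT/ΣR = (-157 °C − 16.4 °C)/0.06202 = -2796 W
From the inner boundary to the expanded polystyrene/cork board interface, ΣR_partial = 0.03754 K/W.
T_interface = T_in − Q·ΣR_partial = -157 °C − (-2796)(0.03754) = -52.0 °C

T = -52.0 °C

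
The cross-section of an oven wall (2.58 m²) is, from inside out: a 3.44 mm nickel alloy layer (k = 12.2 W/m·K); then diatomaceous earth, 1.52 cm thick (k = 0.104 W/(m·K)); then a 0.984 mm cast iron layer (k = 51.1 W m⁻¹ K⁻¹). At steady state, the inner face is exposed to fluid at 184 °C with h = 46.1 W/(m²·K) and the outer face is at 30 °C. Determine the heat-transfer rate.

Q = 2.36 kW

Treat each layer as a resistance in series:
  R_conv,in = 1/(hA) = 1/(46.1·2.58) = 0.008408 K/W
  R_nickel alloy = L/(kA) = 0.00344/(12.2·2.58) = 1.093×10^-4 K/W
  R_diatomaceous earth = L/(kA) = 0.0152/(0.104·2.58) = 0.05665 K/W
  R_cast iron = L/(kA) = 9.84×10^-4/(51.1·2.58) = 7.464×10^-6 K/W
ΣR = 0.008408 + 1.093×10^-4 + 0.05665 + 7.464×10^-6 = 0.06517 K/W
Q = ΔT/ΣR = (184 °C − 30 °C)/0.06517 = 2360 W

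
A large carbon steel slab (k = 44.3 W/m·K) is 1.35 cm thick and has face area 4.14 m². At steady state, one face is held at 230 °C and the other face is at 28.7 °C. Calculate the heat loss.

Q = 2.73×10^6 W

Q = kA·ΔT/L = 44.3 × 4.14 × |230 °C − 28.7 °C| / 0.0135 = 2.73×10^6 W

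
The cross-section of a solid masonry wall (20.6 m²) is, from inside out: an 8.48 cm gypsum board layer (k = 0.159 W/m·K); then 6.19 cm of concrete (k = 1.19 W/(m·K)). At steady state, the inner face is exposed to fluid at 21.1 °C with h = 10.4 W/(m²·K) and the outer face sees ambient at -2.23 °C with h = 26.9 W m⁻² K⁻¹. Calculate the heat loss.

Q = 669 W

Series thermal resistances, inner to outer:
  R_conv,in = 1/(hA) = 1/(10.4·20.6) = 0.004668 K/W
  R_gypsum board = L/(kA) = 0.0848/(0.159·20.6) = 0.02589 K/W
  R_concrete = L/(kA) = 0.0619/(1.19·20.6) = 0.002525 K/W
  R_conv,out = 1/(hA) = 1/(26.9·20.6) = 0.001805 K/W
ΣR = 0.004668 + 0.02589 + 0.002525 + 0.001805 = 0.03489 K/W
Q = ΔT/ΣR = (21.1 °C − -2.23 °C)/0.03489 = 669 W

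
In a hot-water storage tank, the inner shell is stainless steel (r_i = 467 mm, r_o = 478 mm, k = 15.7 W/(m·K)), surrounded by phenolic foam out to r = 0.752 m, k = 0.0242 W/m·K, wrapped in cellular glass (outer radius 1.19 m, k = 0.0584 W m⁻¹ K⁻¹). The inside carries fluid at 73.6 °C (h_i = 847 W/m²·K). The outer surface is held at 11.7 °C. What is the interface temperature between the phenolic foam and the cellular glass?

Resistance network (inner→outer):
  R_conv,in = 1/(4πr²h) = 1/(4π·0.467²·847) = 4.308×10^-4 K/W
  R_stainless steel = (1/0.467 − 1/0.478)/(4πk) = 0.04928/(4π·15.7) = 2.498×10^-4 K/W
  R_phenolic foam = (1/0.478 − 1/0.752)/(4πk) = 0.7623/(4π·0.0242) = 2.507 K/W
  R_cellular glass = (1/0.752 − 1/1.19)/(4πk) = 0.4895/(4π·0.0584) = 0.6669 K/W
ΣR = 4.308×10^-4 + 2.498×10^-4 + 2.507 + 0.6669 = 3.175 K/W
Q = ΔT/ΣR = (73.6 °C − 11.7 °C)/3.175 = 19.50 W
From the inner boundary to the phenolic foam/cellular glass interface, ΣR_partial = 2.508 K/W.
T_interface = T_in − Q·ΣR_partial = 73.6 °C − (19.50)(2.508) = 24.7 °C

T = 24.7 °C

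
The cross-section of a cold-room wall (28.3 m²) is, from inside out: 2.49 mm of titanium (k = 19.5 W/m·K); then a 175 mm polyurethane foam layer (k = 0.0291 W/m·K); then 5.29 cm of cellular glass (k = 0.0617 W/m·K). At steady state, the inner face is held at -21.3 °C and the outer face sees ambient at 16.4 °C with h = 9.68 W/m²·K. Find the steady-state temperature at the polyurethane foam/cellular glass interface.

Series thermal resistances, inner to outer:
  R_titanium = L/(kA) = 0.00249/(19.5·28.3) = 4.512×10^-6 K/W
  R_polyurethane foam = L/(kA) = 0.175/(0.0291·28.3) = 0.2125 K/W
  R_cellular glass = L/(kA) = 0.0529/(0.0617·28.3) = 0.03030 K/W
  R_conv,out = 1/(hA) = 1/(9.68·28.3) = 0.003650 K/W
ΣR = 4.512×10^-6 + 0.2125 + 0.03030 + 0.003650 = 0.2465 K/W
Q = ΔT/ΣR = (-21.3 °C − 16.4 °C)/0.2465 = -152.9 W
From the inner boundary to the polyurethane foam/cellular glass interface, ΣR_partial = 0.2125 K/W.
T_interface = T_in − Q·ΣR_partial = -21.3 °C − (-152.9)(0.2125) = 11.2 °C

T = 11.2 °C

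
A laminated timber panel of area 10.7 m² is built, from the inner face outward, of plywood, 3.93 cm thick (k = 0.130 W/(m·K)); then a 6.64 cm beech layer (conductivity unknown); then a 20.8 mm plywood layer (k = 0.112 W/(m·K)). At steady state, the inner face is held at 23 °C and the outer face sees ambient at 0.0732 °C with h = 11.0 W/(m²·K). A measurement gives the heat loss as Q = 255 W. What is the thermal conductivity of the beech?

ΣR = ΔT/Q = |23 − 0.0732|/255 = 0.08991 K/W
Known resistances:
  R_plywood = L/(kA) = 0.0393/(0.130·10.7) = 0.02825 K/W
  R_plywood = L/(kA) = 0.0208/(0.112·10.7) = 0.01736 K/W
  R_conv,out = 1/(hA) = 1/(11.0·10.7) = 0.008496 K/W
R_beech = ΣR − ΣR_known = 0.08991 − 0.05411 = 0.03580 K/W
L/(kA) = 0.03580 ⇒ k = 0.0664/(0.03580·10.7) = 0.173 W/m·K

k = 0.173 W/m·K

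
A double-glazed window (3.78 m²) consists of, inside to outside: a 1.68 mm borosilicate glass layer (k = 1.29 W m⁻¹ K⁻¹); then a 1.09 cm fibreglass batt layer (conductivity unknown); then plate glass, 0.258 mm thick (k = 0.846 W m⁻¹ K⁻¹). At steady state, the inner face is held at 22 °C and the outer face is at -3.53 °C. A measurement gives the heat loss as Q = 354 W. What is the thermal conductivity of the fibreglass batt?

ΣR = ΔT/Q = |22 − -3.53|/354 = 0.07212 K/W
Known resistances:
  R_borosilicate glass = L/(kA) = 0.00168/(1.29·3.78) = 3.445×10^-4 K/W
  R_plate glass = L/(kA) = 2.58×10^-4/(0.846·3.78) = 8.068×10^-5 K/W
R_fibreglass batt = ΣR − ΣR_known = 0.07212 − 4.252×10^-4 = 0.07169 K/W
L/(kA) = 0.07169 ⇒ k = 0.0109/(0.07169·3.78) = 0.0402 W/m·K

k = 0.0402 W/m·K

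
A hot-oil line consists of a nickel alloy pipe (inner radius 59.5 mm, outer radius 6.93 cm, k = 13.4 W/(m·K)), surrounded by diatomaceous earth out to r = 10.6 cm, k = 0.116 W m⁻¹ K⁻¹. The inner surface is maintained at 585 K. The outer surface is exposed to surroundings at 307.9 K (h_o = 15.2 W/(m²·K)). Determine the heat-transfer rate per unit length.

Q' = 405 W/m

Treat each layer as a resistance in series:
  R'_nickel alloy = ln(0.0693/0.0595)/(2πk) = 0.1525/(2π·13.4) = 0.001811 m·K/W
  R'_diatomaceous earth = ln(0.106/0.0693)/(2πk) = 0.4250/(2π·0.116) = 0.5831 m·K/W
  R'_conv,out = 1/(2πr h) = 1/(2π·0.106·15.2) = 0.09878 m·K/W
ΣR = 0.001811 + 0.5831 + 0.09878 = 0.6837 m·K/W
Q' = ΔT/ΣR = (585 K − 307.9 K)/0.6837 = 405 W/m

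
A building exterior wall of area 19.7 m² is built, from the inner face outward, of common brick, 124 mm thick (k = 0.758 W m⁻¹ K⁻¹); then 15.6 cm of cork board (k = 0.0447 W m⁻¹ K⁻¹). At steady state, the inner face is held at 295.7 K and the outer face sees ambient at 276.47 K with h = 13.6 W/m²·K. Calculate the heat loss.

Q = 102 W

Series thermal resistances, inner to outer:
  R_common brick = L/(kA) = 0.124/(0.758·19.7) = 0.008304 K/W
  R_cork board = L/(kA) = 0.156/(0.0447·19.7) = 0.1772 K/W
  R_conv,out = 1/(hA) = 1/(13.6·19.7) = 0.003732 K/W
ΣR = 0.008304 + 0.1772 + 0.003732 = 0.1892 K/W
Q = ΔT/ΣR = (295.7 K − 276.47 K)/0.1892 = 102 W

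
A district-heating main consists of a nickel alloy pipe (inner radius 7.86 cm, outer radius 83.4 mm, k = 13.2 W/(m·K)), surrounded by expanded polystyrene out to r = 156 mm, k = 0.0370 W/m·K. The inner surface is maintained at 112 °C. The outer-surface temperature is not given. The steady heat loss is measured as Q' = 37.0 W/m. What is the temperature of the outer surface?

T_out = 12.3 °C

Series resistances:
  R'_nickel alloy = ln(0.0834/0.0786)/(2πk) = 0.05928/(2π·13.2) = 7.147×10^-4 m·K/W
  R'_expanded polystyrene = ln(0.156/0.0834)/(2πk) = 0.6262/(2π·0.0370) = 2.694 m·K/W
ΣR = 2.694 m·K/W
ΔT = Q'·ΣR = 37.0 × 2.694 = 99.68 K
Heat flows outward, so T_out = T_in − ΔT = 112 − 99.68 = 12.3 °C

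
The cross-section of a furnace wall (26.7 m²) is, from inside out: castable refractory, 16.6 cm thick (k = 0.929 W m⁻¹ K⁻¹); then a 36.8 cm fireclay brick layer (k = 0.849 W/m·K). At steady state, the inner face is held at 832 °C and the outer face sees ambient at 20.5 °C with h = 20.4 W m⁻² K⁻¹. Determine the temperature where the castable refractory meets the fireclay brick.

T = 613 °C

Series thermal resistances, inner to outer:
  R_castable refractory = L/(kA) = 0.166/(0.929·26.7) = 0.006692 K/W
  R_fireclay brick = L/(kA) = 0.368/(0.849·26.7) = 0.01623 K/W
  R_conv,out = 1/(hA) = 1/(20.4·26.7) = 0.001836 K/W
ΣR = 0.006692 + 0.01623 + 0.001836 = 0.02476 K/W
Q = ΔT/ΣR = (832 °C − 20.5 °C)/0.02476 = 32770 W
From the inner boundary to the castable refractory/fireclay brick interface, ΣR_partial = 0.006692 K/W.
T_interface = T_in − Q·ΣR_partial = 832 °C − (32770)(0.006692) = 613 °C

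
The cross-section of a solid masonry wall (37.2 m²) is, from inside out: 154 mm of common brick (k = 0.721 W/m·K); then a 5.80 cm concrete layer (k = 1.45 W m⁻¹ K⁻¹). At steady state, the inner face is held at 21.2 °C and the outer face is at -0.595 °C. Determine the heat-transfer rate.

Q = 3200 W

Resistance network (inner→outer):
  R_common brick = L/(kA) = 0.154/(0.721·37.2) = 0.005742 K/W
  R_concrete = L/(kA) = 0.0580/(1.45·37.2) = 0.001075 K/W
ΣR = 0.005742 + 0.001075 = 0.006817 K/W
Q = ΔT/ΣR = (21.2 °C − -0.595 °C)/0.006817 = 3200 W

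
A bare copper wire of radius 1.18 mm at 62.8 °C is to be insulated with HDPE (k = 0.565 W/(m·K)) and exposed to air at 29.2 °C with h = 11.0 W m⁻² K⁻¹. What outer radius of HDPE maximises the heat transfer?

For a cylinder, r_cr = k_ins/h = 0.565/11.0 = 0.0514 m = 5.14 cm

r_cr = 5.14 cm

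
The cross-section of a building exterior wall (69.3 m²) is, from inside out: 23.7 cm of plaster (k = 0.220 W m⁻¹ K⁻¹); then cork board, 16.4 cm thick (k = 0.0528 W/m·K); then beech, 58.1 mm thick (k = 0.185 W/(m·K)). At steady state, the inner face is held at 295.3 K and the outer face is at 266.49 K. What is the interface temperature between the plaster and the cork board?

T = 288.4 K

Treat each layer as a resistance in series:
  R_plaster = L/(kA) = 0.237/(0.220·69.3) = 0.01555 K/W
  R_cork board = L/(kA) = 0.164/(0.0528·69.3) = 0.04482 K/W
  R_beech = L/(kA) = 0.0581/(0.185·69.3) = 0.004532 K/W
ΣR = 0.01555 + 0.04482 + 0.004532 = 0.06490 K/W
Q = ΔT/ΣR = (295.3 K − 266.49 K)/0.06490 = 443.9 W
From the inner boundary to the plaster/cork board interface, ΣR_partial = 0.01555 K/W.
T_interface = T_in − Q·ΣR_partial = 295.3 K − (443.9)(0.01555) = 288.4 K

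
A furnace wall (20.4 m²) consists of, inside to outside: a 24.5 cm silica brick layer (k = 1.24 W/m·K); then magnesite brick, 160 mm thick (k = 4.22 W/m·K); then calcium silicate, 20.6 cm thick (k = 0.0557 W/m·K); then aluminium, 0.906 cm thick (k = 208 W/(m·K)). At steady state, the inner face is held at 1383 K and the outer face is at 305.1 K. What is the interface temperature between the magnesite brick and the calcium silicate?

Resistance network (inner→outer):
  R_silica brick = L/(kA) = 0.245/(1.24·20.4) = 0.009685 K/W
  R_magnesite brick = L/(kA) = 0.160/(4.22·20.4) = 0.001859 K/W
  R_calcium silicate = L/(kA) = 0.206/(0.0557·20.4) = 0.1813 K/W
  R_aluminium = L/(kA) = 0.00906/(208·20.4) = 2.135×10^-6 K/W
ΣR = 0.009685 + 0.001859 + 0.1813 + 2.135×10^-6 = 0.1928 K/W
Q = ΔT/ΣR = (1383 K − 305.1 K)/0.1928 = 5591 W
From the inner boundary to the magnesite brick/calcium silicate interface, ΣR_partial = 0.01154 K/W.
T_interface = T_in − Q·ΣR_partial = 1383 K − (5591)(0.01154) = 1318 K

T = 1318 K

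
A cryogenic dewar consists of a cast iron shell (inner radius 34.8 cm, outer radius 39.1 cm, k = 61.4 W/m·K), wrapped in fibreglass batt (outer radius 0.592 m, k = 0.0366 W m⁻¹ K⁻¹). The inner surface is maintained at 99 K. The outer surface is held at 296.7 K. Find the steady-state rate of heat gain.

Series thermal resistances, inner to outer:
  R_cast iron = (1/0.348 − 1/0.391)/(4πk) = 0.3160/(4π·61.4) = 4.096×10^-4 K/W
  R_fibreglass batt = (1/0.391 − 1/0.592)/(4πk) = 0.8684/(4π·0.0366) = 1.888 K/W
ΣR = 4.096×10^-4 + 1.888 = 1.888 K/W
Q = ΔT/ΣR = (99 K − 296.7 K)/1.888 = -105 W
(Negative Q ⇒ heat flows inward; heat gain = 105 W.)

Q = 105 W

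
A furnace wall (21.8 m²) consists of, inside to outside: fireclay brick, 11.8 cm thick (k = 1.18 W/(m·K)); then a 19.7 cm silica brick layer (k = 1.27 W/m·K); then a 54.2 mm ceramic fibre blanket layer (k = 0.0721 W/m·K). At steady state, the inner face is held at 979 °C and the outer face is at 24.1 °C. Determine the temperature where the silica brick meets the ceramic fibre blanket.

Resistance network (inner→outer):
  R_fireclay brick = L/(kA) = 0.118/(1.18·21.8) = 0.004587 K/W
  R_silica brick = L/(kA) = 0.197/(1.27·21.8) = 0.007116 K/W
  R_ceramic fibre blanket = L/(kA) = 0.0542/(0.0721·21.8) = 0.03448 K/W
ΣR = 0.004587 + 0.007116 + 0.03448 = 0.04618 K/W
Q = ΔT/ΣR = (979 °C − 24.1 °C)/0.04618 = 20680 W
From the inner boundary to the silica brick/ceramic fibre blanket interface, ΣR_partial = 0.01170 K/W.
T_interface = T_in − Q·ΣR_partial = 979 °C − (20680)(0.01170) = 737 °C

T = 737 °C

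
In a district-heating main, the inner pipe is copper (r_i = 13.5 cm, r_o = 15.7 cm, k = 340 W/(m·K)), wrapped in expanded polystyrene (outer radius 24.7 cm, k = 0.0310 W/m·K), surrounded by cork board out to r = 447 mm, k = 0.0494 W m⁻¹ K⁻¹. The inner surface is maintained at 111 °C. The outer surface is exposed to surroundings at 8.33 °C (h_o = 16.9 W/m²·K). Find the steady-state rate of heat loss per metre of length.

Q' = 24.1 W/m

Treat each layer as a resistance in series:
  R'_copper = ln(0.157/0.135)/(2πk) = 0.1510/(2π·340) = 7.067×10^-5 m·K/W
  R'_expanded polystyrene = ln(0.247/0.157)/(2πk) = 0.4531/(2π·0.0310) = 2.326 m·K/W
  R'_cork board = ln(0.447/0.247)/(2πk) = 0.5932/(2π·0.0494) = 1.911 m·K/W
  R'_conv,out = 1/(2πr h) = 1/(2π·0.447·16.9) = 0.02107 m·K/W
ΣR = 7.067×10^-5 + 2.326 + 1.911 + 0.02107 = 4.258 m·K/W
Q' = ΔT/ΣR = (111 °C − 8.33 °C)/4.258 = 24.1 W/m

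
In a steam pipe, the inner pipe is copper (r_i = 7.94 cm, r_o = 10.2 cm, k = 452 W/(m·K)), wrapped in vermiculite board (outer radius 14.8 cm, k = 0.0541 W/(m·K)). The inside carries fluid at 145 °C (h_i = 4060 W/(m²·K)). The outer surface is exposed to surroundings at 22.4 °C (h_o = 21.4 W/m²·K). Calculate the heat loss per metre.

Series thermal resistances, inner to outer:
  R'_conv,in = 1/(2πr h) = 1/(2π·0.0794·4060) = 4.937×10^-4 m·K/W
  R'_copper = ln(0.102/0.0794)/(2πk) = 0.2505/(2π·452) = 8.820×10^-5 m·K/W
  R'_vermiculite board = ln(0.148/0.102)/(2πk) = 0.3722/(2π·0.0541) = 1.095 m·K/W
  R'_conv,out = 1/(2πr h) = 1/(2π·0.148·21.4) = 0.05025 m·K/W
ΣR = 4.937×10^-4 + 8.820×10^-5 + 1.095 + 0.05025 = 1.146 m·K/W
Q' = ΔT/ΣR = (145 °C − 22.4 °C)/1.146 = 107 W/m

Q' = 107 W/m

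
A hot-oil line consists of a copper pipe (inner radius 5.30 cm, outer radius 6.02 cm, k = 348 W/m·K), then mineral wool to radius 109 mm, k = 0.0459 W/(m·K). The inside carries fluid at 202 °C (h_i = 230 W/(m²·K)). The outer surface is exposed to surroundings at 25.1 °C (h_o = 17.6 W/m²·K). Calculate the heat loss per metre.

Resistance network (inner→outer):
  R'_conv,in = 1/(2πr h) = 1/(2π·0.0530·230) = 0.01306 m·K/W
  R'_copper = ln(0.0602/0.0530)/(2πk) = 0.1274/(2π·348) = 5.826×10^-5 m·K/W
  R'_mineral wool = ln(0.109/0.0602)/(2πk) = 0.5937/(2π·0.0459) = 2.059 m·K/W
  R'_conv,out = 1/(2πr h) = 1/(2π·0.109·17.6) = 0.08296 m·K/W
ΣR = 0.01306 + 5.826×10^-5 + 2.059 + 0.08296 = 2.155 m·K/W
Q' = ΔT/ΣR = (202 °C − 25.1 °C)/2.155 = 82.1 W/m

Q' = 82.1 W/m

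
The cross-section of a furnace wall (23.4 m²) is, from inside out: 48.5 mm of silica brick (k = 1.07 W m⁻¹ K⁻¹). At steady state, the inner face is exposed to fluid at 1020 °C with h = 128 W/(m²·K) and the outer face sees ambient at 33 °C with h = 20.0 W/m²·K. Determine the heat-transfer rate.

Resistance network (inner→outer):
  R_conv,in = 1/(hA) = 1/(128·23.4) = 3.339×10^-4 K/W
  R_silica brick = L/(kA) = 0.0485/(1.07·23.4) = 0.001937 K/W
  R_conv,out = 1/(hA) = 1/(20.0·23.4) = 0.002137 K/W
ΣR = 3.339×10^-4 + 0.001937 + 0.002137 = 0.004408 K/W
Q = ΔT/ΣR = (1020 °C − 33 °C)/0.004408 = 2.24×10^5 W

Q = 224 kW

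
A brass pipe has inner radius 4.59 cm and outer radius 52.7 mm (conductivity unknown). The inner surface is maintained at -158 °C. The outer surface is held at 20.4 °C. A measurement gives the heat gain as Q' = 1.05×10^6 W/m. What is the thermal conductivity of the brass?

ΣR = ΔT/Q' = |-158 − 20.4|/1.05×10^6 = 1.699×10^-4 m·K/W
ln(r₂/r₁)/(2πk) = 1.699×10^-4 ⇒ k = 0.1382/(2π·1.699×10^-4) = 129 W/m·K

k = 129 W/m·K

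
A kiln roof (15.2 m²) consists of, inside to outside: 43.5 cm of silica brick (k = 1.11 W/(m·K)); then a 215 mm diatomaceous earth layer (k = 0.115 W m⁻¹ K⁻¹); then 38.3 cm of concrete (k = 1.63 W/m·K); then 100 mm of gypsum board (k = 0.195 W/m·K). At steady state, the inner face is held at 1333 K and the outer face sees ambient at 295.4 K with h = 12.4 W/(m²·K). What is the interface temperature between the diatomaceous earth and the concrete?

T = 574 K

Treat each layer as a resistance in series:
  R_silica brick = L/(kA) = 0.435/(1.11·15.2) = 0.02578 K/W
  R_diatomaceous earth = L/(kA) = 0.215/(0.115·15.2) = 0.1230 K/W
  R_concrete = L/(kA) = 0.383/(1.63·15.2) = 0.01546 K/W
  R_gypsum board = L/(kA) = 0.100/(0.195·15.2) = 0.03374 K/W
  R_conv,out = 1/(hA) = 1/(12.4·15.2) = 0.005306 K/W
ΣR = 0.02578 + 0.1230 + 0.01546 + 0.03374 + 0.005306 = 0.2033 K/W
Q = ΔT/ΣR = (1333 K − 295.4 K)/0.2033 = 5104 W
From the inner boundary to the diatomaceous earth/concrete interface, ΣR_partial = 0.1488 K/W.
T_interface = T_in − Q·ΣR_partial = 1333 K − (5104)(0.1488) = 574 K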